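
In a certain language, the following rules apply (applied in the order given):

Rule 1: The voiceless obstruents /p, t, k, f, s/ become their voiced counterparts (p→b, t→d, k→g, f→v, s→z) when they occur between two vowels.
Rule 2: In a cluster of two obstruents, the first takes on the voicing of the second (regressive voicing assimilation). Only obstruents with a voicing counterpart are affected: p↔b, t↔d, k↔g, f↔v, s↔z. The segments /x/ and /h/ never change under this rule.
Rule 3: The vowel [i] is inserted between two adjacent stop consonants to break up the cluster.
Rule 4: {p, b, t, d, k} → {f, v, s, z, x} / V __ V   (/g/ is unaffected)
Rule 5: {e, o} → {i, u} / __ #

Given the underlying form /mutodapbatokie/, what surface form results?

muzozavivazogii

Rule 1 (intervocalic voicing): /t/ is a voiceless obstruent between vowels /u/ and /o/, so it voices to [d]. /t/ is a voiceless obstruent between vowels /a/ and /o/, so it voices to [d]. /k/ is a voiceless obstruent between vowels /o/ and /i/, so it voices to [g]. /mutodapbatokie/ → mudodapbadogie.
Rule 2 (regressive voicing assimilation): /p/ precedes the voiced obstruent /b/, so it voices to [b] by assimilation. /mudodapbadogie/ → mudodabbadogie.
Rule 3 (stop-cluster i-epenthesis): /b/ and /b/ form a stop–stop cluster, so [i] is inserted between them. /mudodabbadogie/ → mudodabibadogie.
Rule 4 (intervocalic spirantization): /d/ is a stop between vowels /u/ and /o/, so it spirantizes to the fricative [z]. /d/ is a stop between vowels /o/ and /a/, so it spirantizes to the fricative [z]. /b/ is a stop between vowels /a/ and /i/, so it spirantizes to the fricative [v]. /b/ is a stop between vowels /i/ and /a/, so it spirantizes to the fricative [v]. /d/ is a stop between vowels /a/ and /o/, so it spirantizes to the fricative [z]. /mudodabibadogie/ → muzozavivazogie.
Rule 5 (final vowel raising): /e/ is a mid vowel in word-final position, so it raises to [i]. /muzozavivazogie/ → muzozavivazogii.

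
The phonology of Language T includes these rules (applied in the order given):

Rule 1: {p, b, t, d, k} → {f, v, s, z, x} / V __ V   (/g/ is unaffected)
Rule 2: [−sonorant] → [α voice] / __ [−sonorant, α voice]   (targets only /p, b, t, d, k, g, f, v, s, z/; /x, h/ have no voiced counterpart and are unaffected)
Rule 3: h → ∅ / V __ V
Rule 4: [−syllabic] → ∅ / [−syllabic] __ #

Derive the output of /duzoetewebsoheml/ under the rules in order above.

duzoesewepsoem

Rule 1 (intervocalic spirantization): /t/ is a stop between vowels /e/ and /e/, so it spirantizes to the fricative [s]. /duzoetewebsoheml/ → duzoesewebsoheml.
Rule 2 (regressive voicing assimilation): /b/ precedes the voiceless obstruent /s/, so it devoices to [p] by assimilation. /duzoesewebsoheml/ → duzoesewepsoheml.
Rule 3 (intervocalic h-deletion): /h/ occurs between vowels /o/ and /e/, so it deletes. /duzoesewepsoheml/ → duzoesewepsoeml.
Rule 4 (final cluster simplification): /l/ is the second consonant of a word-final cluster /ml/, so it deletes. /duzoesewepsoeml/ → duzoesewepsoem.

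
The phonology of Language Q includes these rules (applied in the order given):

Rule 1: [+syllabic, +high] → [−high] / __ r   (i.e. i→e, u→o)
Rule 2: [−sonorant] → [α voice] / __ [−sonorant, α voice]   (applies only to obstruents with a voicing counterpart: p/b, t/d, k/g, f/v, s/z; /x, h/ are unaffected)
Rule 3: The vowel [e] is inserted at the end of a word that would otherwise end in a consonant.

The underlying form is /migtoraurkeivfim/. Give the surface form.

miktoraorkeiffime

Rule 1 (pre-rhotic lowering): /u/ is a high vowel immediately before /r/, so it lowers to [o]. /migtoraurkeivfim/ → migtoraorkeivfim.
Rule 2 (regressive voicing assimilation): /g/ precedes the voiceless obstruent /t/, so it devoices to [k] by assimilation. /v/ precedes the voiceless obstruent /f/, so it devoices to [f] by assimilation. /migtoraorkeivfim/ → miktoraorkeiffim.
Rule 3 (final e-epenthesis): the form ends in the consonant /m/, so [e] is inserted word-finally. /miktoraorkeiffim/ → miktoraorkeiffime.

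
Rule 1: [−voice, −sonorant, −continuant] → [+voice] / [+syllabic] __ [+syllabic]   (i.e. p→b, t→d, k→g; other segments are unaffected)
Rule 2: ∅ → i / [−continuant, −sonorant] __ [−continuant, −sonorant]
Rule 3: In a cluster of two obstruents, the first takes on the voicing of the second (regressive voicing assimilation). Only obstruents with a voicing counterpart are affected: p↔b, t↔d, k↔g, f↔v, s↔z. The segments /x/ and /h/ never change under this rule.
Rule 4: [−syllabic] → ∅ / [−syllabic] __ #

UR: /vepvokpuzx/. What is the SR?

Rule 1 (intervocalic voicing): no segment meets the environment; /vepvokpuzx/ is unchanged.
Rule 2 (stop-cluster i-epenthesis): /k/ and /p/ form a stop–stop cluster, so [i] is inserted between them. /vepvokpuzx/ → vepvokipuzx.
Rule 3 (regressive voicing assimilation): /p/ precedes the voiced obstruent /v/, so it voices to [b] by assimilation. /z/ precedes the voiceless obstruent /x/, so it devoices to [s] by assimilation. /vepvokipuzx/ → vebvokipusx.
Rule 4 (final cluster simplification): /x/ is the second consonant of a word-final cluster /sx/, so it deletes. /vebvokipusx/ → vebvokipus.

vebvokipus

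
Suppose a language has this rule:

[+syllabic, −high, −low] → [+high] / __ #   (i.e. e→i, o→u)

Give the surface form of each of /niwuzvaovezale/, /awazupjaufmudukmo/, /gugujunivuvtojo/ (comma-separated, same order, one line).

niwuzvaovezali, awazupjaufmudukmu, gugujunivuvtoju

/niwuzvaovezale/: /e/ is a mid vowel in word-final position, so it raises to [i]. → [niwuzvaovezali].
/awazupjaufmudukmo/: /o/ is a mid vowel in word-final position, so it raises to [u]. → [awazupjaufmudukmu].
/gugujunivuvtojo/: /o/ is a mid vowel in word-final position, so it raises to [u]. → [gugujunivuvtoju].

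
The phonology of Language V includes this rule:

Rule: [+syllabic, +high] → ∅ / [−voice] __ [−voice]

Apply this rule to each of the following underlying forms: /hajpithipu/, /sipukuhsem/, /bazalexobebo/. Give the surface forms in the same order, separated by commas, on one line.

/hajpithipu/: /i/ is a high vowel flanked by voiceless consonants /p/ and /t/, so it deletes. /i/ is a high vowel flanked by voiceless consonants /h/ and /p/, so it deletes. → [hajpthpu].
/sipukuhsem/: /i/ is a high vowel flanked by voiceless consonants /s/ and /p/, so it deletes. /u/ is a high vowel flanked by voiceless consonants /p/ and /k/, so it deletes. /u/ is a high vowel flanked by voiceless consonants /k/ and /h/, so it deletes. → [spkhsem].
/bazalexobebo/: the rule's environment is not met; surfaces unchanged as [bazalexobebo].

hajpthpu, spkhsem, bazalexobebo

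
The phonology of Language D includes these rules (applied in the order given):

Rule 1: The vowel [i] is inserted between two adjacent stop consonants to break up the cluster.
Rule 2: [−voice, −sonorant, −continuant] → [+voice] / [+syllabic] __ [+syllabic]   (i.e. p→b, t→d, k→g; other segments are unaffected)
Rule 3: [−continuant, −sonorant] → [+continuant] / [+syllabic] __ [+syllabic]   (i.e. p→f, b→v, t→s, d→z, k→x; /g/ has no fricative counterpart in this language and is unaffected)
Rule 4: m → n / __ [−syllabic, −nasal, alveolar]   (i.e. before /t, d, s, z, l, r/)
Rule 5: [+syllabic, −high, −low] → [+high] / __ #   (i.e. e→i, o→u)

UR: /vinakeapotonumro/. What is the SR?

Rule 1 (stop-cluster i-epenthesis): no segment meets the environment; /vinakeapotonumro/ is unchanged.
Rule 2 (intervocalic voicing): /k/ is a voiceless stop between vowels /a/ and /e/, so it voices to [g]. /p/ is a voiceless stop between vowels /a/ and /o/, so it voices to [b]. /t/ is a voiceless stop between vowels /o/ and /o/, so it voices to [d]. /vinakeapotonumro/ → vinageabodonumro.
Rule 3 (intervocalic spirantization): /b/ is a stop between vowels /a/ and /o/, so it spirantizes to the fricative [v]. /d/ is a stop between vowels /o/ and /o/, so it spirantizes to the fricative [z]. /vinageabodonumro/ → vinageavozonumro.
Rule 4 (nasal place assimilation): /m/ precedes the alveolar consonant /r/, so it assimilates in place to [n]. /vinageavozonumro/ → vinageavozonunro.
Rule 5 (final vowel raising): /o/ is a mid vowel in word-final position, so it raises to [u]. /vinageavozonunro/ → vinageavozonunru.

vinageavozonunru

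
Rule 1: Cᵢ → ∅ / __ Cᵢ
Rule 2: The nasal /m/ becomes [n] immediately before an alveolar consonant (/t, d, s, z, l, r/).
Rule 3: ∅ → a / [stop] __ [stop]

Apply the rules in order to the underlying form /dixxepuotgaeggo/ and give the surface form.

dixepuotagaego

Rule 1 (degemination): /xx/ is a geminate; the first /x/ deletes. /gg/ is a geminate; the first /g/ deletes. /dixxepuotgaeggo/ → dixepuotgaego.
Rule 2 (nasal place assimilation): no segment meets the environment; /dixepuotgaego/ is unchanged.
Rule 3 (stop-cluster a-epenthesis): /t/ and /g/ form a stop–stop cluster, so [a] is inserted between them. /dixepuotgaego/ → dixepuotagaego.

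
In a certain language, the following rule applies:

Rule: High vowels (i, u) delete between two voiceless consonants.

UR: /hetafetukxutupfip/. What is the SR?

hetafetkxtpfp

/u/ is a high vowel flanked by voiceless consonants /t/ and /k/, so it deletes.
/u/ is a high vowel flanked by voiceless consonants /x/ and /t/, so it deletes.
/u/ is a high vowel flanked by voiceless consonants /t/ and /p/, so it deletes.
/i/ is a high vowel flanked by voiceless consonants /f/ and /p/, so it deletes.
Surface form: [hetafetkxtpfp].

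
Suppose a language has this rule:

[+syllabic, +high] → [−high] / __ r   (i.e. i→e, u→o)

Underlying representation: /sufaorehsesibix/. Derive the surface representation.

sufaorehsesibix

No segment of /sufaorehsesibix/ meets the structural description of the rule, so the form surfaces unchanged.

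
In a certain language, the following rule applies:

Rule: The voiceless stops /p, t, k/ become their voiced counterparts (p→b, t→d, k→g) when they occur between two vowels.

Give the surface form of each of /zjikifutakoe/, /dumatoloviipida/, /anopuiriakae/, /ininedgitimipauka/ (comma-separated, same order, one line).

zjigifudagoe, dumadoloviibida, anobuiriagae, ininedgidimibauga

/zjikifutakoe/: /k/ is a voiceless stop between vowels /i/ and /i/, so it voices to [g]. /t/ is a voiceless stop between vowels /u/ and /a/, so it voices to [d]. /k/ is a voiceless stop between vowels /a/ and /o/, so it voices to [g]. → [zjigifudagoe].
/dumatoloviipida/: /t/ is a voiceless stop between vowels /a/ and /o/, so it voices to [d]. /p/ is a voiceless stop between vowels /i/ and /i/, so it voices to [b]. → [dumadoloviibida].
/anopuiriakae/: /p/ is a voiceless stop between vowels /o/ and /u/, so it voices to [b]. /k/ is a voiceless stop between vowels /a/ and /a/, so it voices to [g]. → [anobuiriagae].
/ininedgitimipauka/: /t/ is a voiceless stop between vowels /i/ and /i/, so it voices to [d]. /p/ is a voiceless stop between vowels /i/ and /a/, so it voices to [b]. /k/ is a voiceless stop between vowels /u/ and /a/, so it voices to [g]. → [ininedgidimibauga].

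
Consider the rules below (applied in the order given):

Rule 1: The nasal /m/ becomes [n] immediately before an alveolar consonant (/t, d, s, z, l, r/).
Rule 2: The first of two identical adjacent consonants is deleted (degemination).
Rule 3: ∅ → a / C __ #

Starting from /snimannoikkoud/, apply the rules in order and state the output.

Rule 1 (nasal place assimilation): no segment meets the environment; /snimannoikkoud/ is unchanged.
Rule 2 (degemination): /nn/ is a geminate; the first /n/ deletes. /kk/ is a geminate; the first /k/ deletes. /snimannoikkoud/ → snimanoikoud.
Rule 3 (final a-epenthesis): the form ends in the consonant /d/, so [a] is inserted word-finally. /snimanoikoud/ → snimanoikouda.

snimanoikouda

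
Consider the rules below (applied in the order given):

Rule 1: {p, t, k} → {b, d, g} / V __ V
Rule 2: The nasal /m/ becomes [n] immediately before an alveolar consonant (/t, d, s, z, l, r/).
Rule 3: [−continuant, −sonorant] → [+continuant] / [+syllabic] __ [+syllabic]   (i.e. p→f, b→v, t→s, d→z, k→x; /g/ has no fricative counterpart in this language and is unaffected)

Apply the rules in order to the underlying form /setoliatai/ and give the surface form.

sezoliazai

Rule 1 (intervocalic voicing): /t/ is a voiceless stop between vowels /e/ and /o/, so it voices to [d]. /t/ is a voiceless stop between vowels /a/ and /a/, so it voices to [d]. /setoliatai/ → sedoliadai.
Rule 2 (nasal place assimilation): no segment meets the environment; /sedoliadai/ is unchanged.
Rule 3 (intervocalic spirantization): /d/ is a stop between vowels /e/ and /o/, so it spirantizes to the fricative [z]. /d/ is a stop between vowels /a/ and /a/, so it spirantizes to the fricative [z]. /sedoliadai/ → sezoliazai.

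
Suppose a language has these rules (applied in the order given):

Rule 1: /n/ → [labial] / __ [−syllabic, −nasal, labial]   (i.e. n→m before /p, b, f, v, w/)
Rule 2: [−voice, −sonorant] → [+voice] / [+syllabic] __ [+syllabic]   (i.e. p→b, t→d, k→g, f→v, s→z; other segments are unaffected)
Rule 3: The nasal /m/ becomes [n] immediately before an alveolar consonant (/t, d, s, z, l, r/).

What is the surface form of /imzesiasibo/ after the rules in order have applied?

Rule 1 (nasal place assimilation): no segment meets the environment; /imzesiasibo/ is unchanged.
Rule 2 (intervocalic voicing): /s/ is a voiceless obstruent between vowels /e/ and /i/, so it voices to [z]. /s/ is a voiceless obstruent between vowels /a/ and /i/, so it voices to [z]. /imzesiasibo/ → imzeziazibo.
Rule 3 (nasal place assimilation): /m/ precedes the alveolar consonant /z/, so it assimilates in place to [n]. /imzeziazibo/ → inzeziazibo.

inzeziazibo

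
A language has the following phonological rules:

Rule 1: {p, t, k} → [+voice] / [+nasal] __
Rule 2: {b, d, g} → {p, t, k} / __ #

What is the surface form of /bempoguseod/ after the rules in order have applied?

Rule 1 (post-nasal voicing): /p/ is a voiceless stop immediately after the nasal /m/, so it voices to [b]. /bempoguseod/ → bemboguseod.
Rule 2 (final devoicing): /d/ is a voiced stop in word-final position, so it devoices to [t]. /bemboguseod/ → bemboguseot.

bemboguseot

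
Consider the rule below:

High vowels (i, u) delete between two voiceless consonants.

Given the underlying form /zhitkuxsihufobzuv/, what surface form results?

zhtkxshfobzuv

/i/ is a high vowel flanked by voiceless consonants /h/ and /t/, so it deletes.
/u/ is a high vowel flanked by voiceless consonants /k/ and /x/, so it deletes.
/i/ is a high vowel flanked by voiceless consonants /s/ and /h/, so it deletes.
/u/ is a high vowel flanked by voiceless consonants /h/ and /f/, so it deletes.
The other instance of /u/ does not occur in the required environment and remains unchanged.
Surface form: [zhtkxshfobzuv].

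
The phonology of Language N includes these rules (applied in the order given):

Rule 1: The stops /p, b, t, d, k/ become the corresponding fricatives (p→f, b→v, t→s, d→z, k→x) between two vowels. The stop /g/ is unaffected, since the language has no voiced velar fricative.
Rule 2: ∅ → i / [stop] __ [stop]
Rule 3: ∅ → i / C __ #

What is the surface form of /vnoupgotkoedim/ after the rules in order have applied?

vnoupigotikoezimi

Rule 1 (intervocalic spirantization): /d/ is a stop between vowels /e/ and /i/, so it spirantizes to the fricative [z]. /vnoupgotkoedim/ → vnoupgotkoezim.
Rule 2 (stop-cluster i-epenthesis): /p/ and /g/ form a stop–stop cluster, so [i] is inserted between them. /t/ and /k/ form a stop–stop cluster, so [i] is inserted between them. /vnoupgotkoezim/ → vnoupigotikoezim.
Rule 3 (final i-epenthesis): the form ends in the consonant /m/, so [i] is inserted word-finally. /vnoupigotikoezim/ → vnoupigotikoezimi.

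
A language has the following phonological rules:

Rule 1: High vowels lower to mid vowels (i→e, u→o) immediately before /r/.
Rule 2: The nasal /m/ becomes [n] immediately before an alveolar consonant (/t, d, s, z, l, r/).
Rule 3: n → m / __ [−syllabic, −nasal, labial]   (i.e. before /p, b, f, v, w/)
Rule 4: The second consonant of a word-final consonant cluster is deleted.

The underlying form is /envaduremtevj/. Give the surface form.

emvadorentev

Rule 1 (pre-rhotic lowering): /u/ is a high vowel immediately before /r/, so it lowers to [o]. /envaduremtevj/ → envadoremtevj.
Rule 2 (nasal place assimilation): /m/ precedes the alveolar consonant /t/, so it assimilates in place to [n]. /envadoremtevj/ → envadorentevj.
Rule 3 (nasal place assimilation): /n/ precedes the labial consonant /v/, so it assimilates in place to [m]. /envadorentevj/ → emvadorentevj.
Rule 4 (final cluster simplification): /j/ is the second consonant of a word-final cluster /vj/, so it deletes. /emvadorentevj/ → emvadorentev.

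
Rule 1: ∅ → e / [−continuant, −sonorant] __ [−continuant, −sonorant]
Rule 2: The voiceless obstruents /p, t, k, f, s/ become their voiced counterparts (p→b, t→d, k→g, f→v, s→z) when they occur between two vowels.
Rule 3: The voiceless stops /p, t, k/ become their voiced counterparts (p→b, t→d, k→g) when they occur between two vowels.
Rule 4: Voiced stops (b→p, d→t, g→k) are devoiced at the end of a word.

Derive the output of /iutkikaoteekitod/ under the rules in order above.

iudegigaodeegidot

Rule 1 (stop-cluster e-epenthesis): /t/ and /k/ form a stop–stop cluster, so [e] is inserted between them. /iutkikaoteekitod/ → iutekikaoteekitod.
Rule 2 (intervocalic voicing): /t/ is a voiceless obstruent between vowels /u/ and /e/, so it voices to [d]. /k/ is a voiceless obstruent between vowels /e/ and /i/, so it voices to [g]. /k/ is a voiceless obstruent between vowels /i/ and /a/, so it voices to [g]. /t/ is a voiceless obstruent between vowels /o/ and /e/, so it voices to [d]. /k/ is a voiceless obstruent between vowels /e/ and /i/, so it voices to [g]. /t/ is a voiceless obstruent between vowels /i/ and /o/, so it voices to [d]. /iutekikaoteekitod/ → iudegigaodeegidod.
Rule 3 (intervocalic voicing): no segment meets the environment; /iudegigaodeegidod/ is unchanged.
Rule 4 (final devoicing): /d/ is a voiced stop in word-final position, so it devoices to [t]. /iudegigaodeegidod/ → iudegigaodeegidot.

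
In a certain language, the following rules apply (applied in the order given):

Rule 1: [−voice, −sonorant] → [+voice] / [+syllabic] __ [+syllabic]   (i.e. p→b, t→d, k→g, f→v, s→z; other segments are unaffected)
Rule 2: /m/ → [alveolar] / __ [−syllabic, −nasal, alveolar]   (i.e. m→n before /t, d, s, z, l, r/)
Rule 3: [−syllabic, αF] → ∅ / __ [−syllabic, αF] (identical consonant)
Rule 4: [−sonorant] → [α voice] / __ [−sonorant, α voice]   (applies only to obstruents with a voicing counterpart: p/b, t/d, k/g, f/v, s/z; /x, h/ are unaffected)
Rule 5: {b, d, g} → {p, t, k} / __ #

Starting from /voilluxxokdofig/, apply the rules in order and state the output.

Rule 1 (intervocalic voicing): /f/ is a voiceless obstruent between vowels /o/ and /i/, so it voices to [v]. /voilluxxokdofig/ → voilluxxokdovig.
Rule 2 (nasal place assimilation): no segment meets the environment; /voilluxxokdovig/ is unchanged.
Rule 3 (degemination): /ll/ is a geminate; the first /l/ deletes. /xx/ is a geminate; the first /x/ deletes. /voilluxxokdovig/ → voiluxokdovig.
Rule 4 (regressive voicing assimilation): /k/ precedes the voiced obstruent /d/, so it voices to [g] by assimilation. /voiluxokdovig/ → voiluxogdovig.
Rule 5 (final devoicing): /g/ is a voiced stop in word-final position, so it devoices to [k]. /voiluxogdovig/ → voiluxogdovik.

voiluxogdovik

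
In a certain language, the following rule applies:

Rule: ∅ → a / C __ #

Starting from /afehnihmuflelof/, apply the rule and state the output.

the form ends in the consonant /f/, so [a] is inserted word-finally.
Surface form: [afehnihmuflelofa].

afehnihmuflelofa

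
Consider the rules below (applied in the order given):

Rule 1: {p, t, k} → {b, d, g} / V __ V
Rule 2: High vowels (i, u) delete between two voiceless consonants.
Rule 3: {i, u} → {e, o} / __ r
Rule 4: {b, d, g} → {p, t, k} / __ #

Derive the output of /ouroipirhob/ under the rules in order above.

ooroiberhop

Rule 1 (intervocalic voicing): /p/ is a voiceless stop between vowels /i/ and /i/, so it voices to [b]. /ouroipirhob/ → ouroibirhob.
Rule 2 (high vowel syncope): no segment meets the environment; /ouroibirhob/ is unchanged.
Rule 3 (pre-rhotic lowering): /u/ is a high vowel immediately before /r/, so it lowers to [o]. /i/ is a high vowel immediately before /r/, so it lowers to [e]. /ouroibirhob/ → ooroiberhob.
Rule 4 (final devoicing): /b/ is a voiced stop in word-final position, so it devoices to [p]. /ooroiberhob/ → ooroiberhop.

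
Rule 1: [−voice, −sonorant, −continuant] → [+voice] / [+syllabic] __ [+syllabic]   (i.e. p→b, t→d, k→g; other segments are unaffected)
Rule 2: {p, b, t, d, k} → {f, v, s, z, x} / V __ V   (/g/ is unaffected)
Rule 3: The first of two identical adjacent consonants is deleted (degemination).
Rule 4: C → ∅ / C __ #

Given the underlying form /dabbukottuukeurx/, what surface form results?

dabugotuugeur

Rule 1 (intervocalic voicing): /k/ is a voiceless stop between vowels /u/ and /o/, so it voices to [g]. /k/ is a voiceless stop between vowels /u/ and /e/, so it voices to [g]. /dabbukottuukeurx/ → dabbugottuugeurx.
Rule 2 (intervocalic spirantization): no segment meets the environment; /dabbugottuugeurx/ is unchanged.
Rule 3 (degemination): /bb/ is a geminate; the first /b/ deletes. /tt/ is a geminate; the first /t/ deletes. /dabbugottuugeurx/ → dabugotuugeurx.
Rule 4 (final cluster simplification): /x/ is the second consonant of a word-final cluster /rx/, so it deletes. /dabugotuugeurx/ → dabugotuugeur.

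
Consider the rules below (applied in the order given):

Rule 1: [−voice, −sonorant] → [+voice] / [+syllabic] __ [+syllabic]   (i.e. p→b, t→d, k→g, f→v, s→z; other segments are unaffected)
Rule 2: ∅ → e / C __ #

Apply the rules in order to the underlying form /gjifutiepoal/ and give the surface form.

gjivudieboale

Rule 1 (intervocalic voicing): /f/ is a voiceless obstruent between vowels /i/ and /u/, so it voices to [v]. /t/ is a voiceless obstruent between vowels /u/ and /i/, so it voices to [d]. /p/ is a voiceless obstruent between vowels /e/ and /o/, so it voices to [b]. /gjifutiepoal/ → gjivudieboal.
Rule 2 (final e-epenthesis): the form ends in the consonant /l/, so [e] is inserted word-finally. /gjivudieboal/ → gjivudieboale.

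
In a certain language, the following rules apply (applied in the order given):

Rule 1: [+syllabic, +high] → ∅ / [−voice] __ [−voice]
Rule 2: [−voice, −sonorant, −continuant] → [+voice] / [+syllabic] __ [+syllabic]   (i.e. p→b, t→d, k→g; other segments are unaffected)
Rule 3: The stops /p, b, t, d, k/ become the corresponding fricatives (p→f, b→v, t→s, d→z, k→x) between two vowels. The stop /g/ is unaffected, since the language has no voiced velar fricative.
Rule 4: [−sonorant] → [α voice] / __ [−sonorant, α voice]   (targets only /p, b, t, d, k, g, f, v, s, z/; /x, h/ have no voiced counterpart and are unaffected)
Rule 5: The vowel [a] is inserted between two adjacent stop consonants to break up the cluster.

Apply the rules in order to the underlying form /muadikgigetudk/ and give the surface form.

Rule 1 (high vowel syncope): no segment meets the environment; /muadikgigetudk/ is unchanged.
Rule 2 (intervocalic voicing): /t/ is a voiceless stop between vowels /e/ and /u/, so it voices to [d]. /muadikgigetudk/ → muadikgigedudk.
Rule 3 (intervocalic spirantization): /d/ is a stop between vowels /a/ and /i/, so it spirantizes to the fricative [z]. /d/ is a stop between vowels /e/ and /u/, so it spirantizes to the fricative [z]. /muadikgigedudk/ → muazikgigezudk.
Rule 4 (regressive voicing assimilation): /k/ precedes the voiced obstruent /g/, so it voices to [g] by assimilation. /d/ precedes the voiceless obstruent /k/, so it devoices to [t] by assimilation. /muazikgigezudk/ → muaziggigezutk.
Rule 5 (stop-cluster a-epenthesis): /g/ and /g/ form a stop–stop cluster, so [a] is inserted between them. /t/ and /k/ form a stop–stop cluster, so [a] is inserted between them. /muaziggigezutk/ → muazigagigezutak.

muazigagigezutak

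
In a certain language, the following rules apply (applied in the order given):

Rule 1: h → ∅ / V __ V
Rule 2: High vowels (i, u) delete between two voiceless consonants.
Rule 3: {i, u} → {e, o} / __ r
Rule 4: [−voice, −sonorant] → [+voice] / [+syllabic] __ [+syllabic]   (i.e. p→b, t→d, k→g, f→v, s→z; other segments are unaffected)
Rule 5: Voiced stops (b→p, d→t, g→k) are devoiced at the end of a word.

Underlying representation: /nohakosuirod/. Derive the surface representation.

Rule 1 (intervocalic h-deletion): /h/ occurs between vowels /o/ and /a/, so it deletes. /nohakosuirod/ → noakosuirod.
Rule 2 (high vowel syncope): no segment meets the environment; /noakosuirod/ is unchanged.
Rule 3 (pre-rhotic lowering): /i/ is a high vowel immediately before /r/, so it lowers to [e]. /noakosuirod/ → noakosuerod.
Rule 4 (intervocalic voicing): /k/ is a voiceless obstruent between vowels /a/ and /o/, so it voices to [g]. /s/ is a voiceless obstruent between vowels /o/ and /u/, so it voices to [z]. /noakosuerod/ → noagozuerod.
Rule 5 (final devoicing): /d/ is a voiced stop in word-final position, so it devoices to [t]. /noagozuerod/ → noagozuerot.

noagozuerot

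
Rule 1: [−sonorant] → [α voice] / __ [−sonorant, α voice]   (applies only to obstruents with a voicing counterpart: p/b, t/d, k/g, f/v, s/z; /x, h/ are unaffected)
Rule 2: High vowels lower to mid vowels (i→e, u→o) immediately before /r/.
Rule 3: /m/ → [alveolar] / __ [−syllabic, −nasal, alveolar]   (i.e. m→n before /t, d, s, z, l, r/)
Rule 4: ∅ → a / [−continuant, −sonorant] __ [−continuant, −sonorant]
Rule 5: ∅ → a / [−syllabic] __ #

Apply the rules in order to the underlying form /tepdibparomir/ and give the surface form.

tebadipaparomera

Rule 1 (regressive voicing assimilation): /p/ precedes the voiced obstruent /d/, so it voices to [b] by assimilation. /b/ precedes the voiceless obstruent /p/, so it devoices to [p] by assimilation. /tepdibparomir/ → tebdipparomir.
Rule 2 (pre-rhotic lowering): /i/ is a high vowel immediately before /r/, so it lowers to [e]. /tebdipparomir/ → tebdipparomer.
Rule 3 (nasal place assimilation): no segment meets the environment; /tebdipparomer/ is unchanged.
Rule 4 (stop-cluster a-epenthesis): /b/ and /d/ form a stop–stop cluster, so [a] is inserted between them. /p/ and /p/ form a stop–stop cluster, so [a] is inserted between them. /tebdipparomer/ → tebadipaparomer.
Rule 5 (final a-epenthesis): the form ends in the consonant /r/, so [a] is inserted word-finally. /tebadipaparomer/ → tebadipaparomera.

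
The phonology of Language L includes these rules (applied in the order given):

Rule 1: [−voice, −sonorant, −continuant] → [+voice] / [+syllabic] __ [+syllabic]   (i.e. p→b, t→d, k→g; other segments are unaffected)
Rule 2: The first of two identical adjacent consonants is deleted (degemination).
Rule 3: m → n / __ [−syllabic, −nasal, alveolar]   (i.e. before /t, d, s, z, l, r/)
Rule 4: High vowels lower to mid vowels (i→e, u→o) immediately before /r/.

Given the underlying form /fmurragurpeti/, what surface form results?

fmoragorpedi

Rule 1 (intervocalic voicing): /t/ is a voiceless stop between vowels /e/ and /i/, so it voices to [d]. /fmurragurpeti/ → fmurragurpedi.
Rule 2 (degemination): /rr/ is a geminate; the first /r/ deletes. /fmurragurpedi/ → fmuragurpedi.
Rule 3 (nasal place assimilation): no segment meets the environment; /fmuragurpedi/ is unchanged.
Rule 4 (pre-rhotic lowering): /u/ is a high vowel immediately before /r/, so it lowers to [o]. /u/ is a high vowel immediately before /r/, so it lowers to [o]. /fmuragurpedi/ → fmoragorpedi.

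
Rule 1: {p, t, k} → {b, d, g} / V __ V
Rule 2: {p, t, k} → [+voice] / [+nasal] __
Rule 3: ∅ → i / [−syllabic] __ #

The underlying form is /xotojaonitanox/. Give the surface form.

xodojaonidanoxi

Rule 1 (intervocalic voicing): /t/ is a voiceless stop between vowels /o/ and /o/, so it voices to [d]. /t/ is a voiceless stop between vowels /i/ and /a/, so it voices to [d]. /xotojaonitanox/ → xodojaonidanox.
Rule 2 (post-nasal voicing): no segment meets the environment; /xodojaonidanox/ is unchanged.
Rule 3 (final i-epenthesis): the form ends in the consonant /x/, so [i] is inserted word-finally. /xodojaonidanox/ → xodojaonidanoxi.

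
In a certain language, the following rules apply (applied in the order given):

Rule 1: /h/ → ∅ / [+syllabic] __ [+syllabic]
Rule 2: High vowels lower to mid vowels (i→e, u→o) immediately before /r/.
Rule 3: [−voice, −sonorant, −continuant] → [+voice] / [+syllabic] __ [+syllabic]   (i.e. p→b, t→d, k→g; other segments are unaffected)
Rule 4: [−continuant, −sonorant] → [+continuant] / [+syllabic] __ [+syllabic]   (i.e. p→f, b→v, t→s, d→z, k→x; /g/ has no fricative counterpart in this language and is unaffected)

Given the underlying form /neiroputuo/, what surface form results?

Rule 1 (intervocalic h-deletion): no segment meets the environment; /neiroputuo/ is unchanged.
Rule 2 (pre-rhotic lowering): /i/ is a high vowel immediately before /r/, so it lowers to [e]. /neiroputuo/ → neeroputuo.
Rule 3 (intervocalic voicing): /p/ is a voiceless stop between vowels /o/ and /u/, so it voices to [b]. /t/ is a voiceless stop between vowels /u/ and /u/, so it voices to [d]. /neeroputuo/ → neerobuduo.
Rule 4 (intervocalic spirantization): /b/ is a stop between vowels /o/ and /u/, so it spirantizes to the fricative [v]. /d/ is a stop between vowels /u/ and /u/, so it spirantizes to the fricative [z]. /neerobuduo/ → neerovuzuo.

neerovuzuo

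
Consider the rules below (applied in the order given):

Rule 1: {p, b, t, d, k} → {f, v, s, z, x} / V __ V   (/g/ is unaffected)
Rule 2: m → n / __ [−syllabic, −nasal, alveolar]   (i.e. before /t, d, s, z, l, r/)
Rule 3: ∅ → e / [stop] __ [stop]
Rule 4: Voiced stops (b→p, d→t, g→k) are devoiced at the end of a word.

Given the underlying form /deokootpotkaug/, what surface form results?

deoxootepotekauk

Rule 1 (intervocalic spirantization): /k/ is a stop between vowels /o/ and /o/, so it spirantizes to the fricative [x]. /deokootpotkaug/ → deoxootpotkaug.
Rule 2 (nasal place assimilation): no segment meets the environment; /deoxootpotkaug/ is unchanged.
Rule 3 (stop-cluster e-epenthesis): /t/ and /p/ form a stop–stop cluster, so [e] is inserted between them. /t/ and /k/ form a stop–stop cluster, so [e] is inserted between them. /deoxootpotkaug/ → deoxootepotekaug.
Rule 4 (final devoicing): /g/ is a voiced stop in word-final position, so it devoices to [k]. /deoxootepotekaug/ → deoxootepotekauk.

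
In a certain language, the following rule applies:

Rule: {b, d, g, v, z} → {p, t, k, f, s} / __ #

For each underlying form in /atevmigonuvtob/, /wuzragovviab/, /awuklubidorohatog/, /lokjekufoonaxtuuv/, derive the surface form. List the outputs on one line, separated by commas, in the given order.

/atevmigonuvtob/: /b/ is a voiced obstruent in word-final position, so it devoices to [p]. → [atevmigonuvtop].
/wuzragovviab/: /b/ is a voiced obstruent in word-final position, so it devoices to [p]. → [wuzragovviap].
/awuklubidorohatog/: /g/ is a voiced obstruent in word-final position, so it devoices to [k]. → [awuklubidorohatok].
/lokjekufoonaxtuuv/: /v/ is a voiced obstruent in word-final position, so it devoices to [f]. → [lokjekufoonaxtuuf].

atevmigonuvtop, wuzragovviap, awuklubidorohatok, lokjekufoonaxtuuf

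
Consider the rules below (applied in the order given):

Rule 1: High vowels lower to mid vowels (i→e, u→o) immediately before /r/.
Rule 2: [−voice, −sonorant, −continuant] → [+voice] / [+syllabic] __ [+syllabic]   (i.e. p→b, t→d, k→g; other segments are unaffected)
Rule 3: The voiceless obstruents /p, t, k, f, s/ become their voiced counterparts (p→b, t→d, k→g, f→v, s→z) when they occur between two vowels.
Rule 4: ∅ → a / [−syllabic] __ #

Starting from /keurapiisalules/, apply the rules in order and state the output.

Rule 1 (pre-rhotic lowering): /u/ is a high vowel immediately before /r/, so it lowers to [o]. /keurapiisalules/ → keorapiisalules.
Rule 2 (intervocalic voicing): /p/ is a voiceless stop between vowels /a/ and /i/, so it voices to [b]. /keorapiisalules/ → keorabiisalules.
Rule 3 (intervocalic voicing): /s/ is a voiceless obstruent between vowels /i/ and /a/, so it voices to [z]. /keorabiisalules/ → keorabiizalules.
Rule 4 (final a-epenthesis): the form ends in the consonant /s/, so [a] is inserted word-finally. /keorabiizalules/ → keorabiizalulesa.

keorabiizalulesa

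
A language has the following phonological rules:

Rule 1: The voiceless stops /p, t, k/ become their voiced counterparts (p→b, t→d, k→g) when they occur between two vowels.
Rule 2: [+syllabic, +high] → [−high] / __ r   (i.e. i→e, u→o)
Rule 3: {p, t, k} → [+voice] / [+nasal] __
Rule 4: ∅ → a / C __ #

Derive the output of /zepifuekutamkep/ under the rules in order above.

zebifuegudamgepa

Rule 1 (intervocalic voicing): /p/ is a voiceless stop between vowels /e/ and /i/, so it voices to [b]. /k/ is a voiceless stop between vowels /e/ and /u/, so it voices to [g]. /t/ is a voiceless stop between vowels /u/ and /a/, so it voices to [d]. /zepifuekutamkep/ → zebifuegudamkep.
Rule 2 (pre-rhotic lowering): no segment meets the environment; /zebifuegudamkep/ is unchanged.
Rule 3 (post-nasal voicing): /k/ is a voiceless stop immediately after the nasal /m/, so it voices to [g]. /zebifuegudamkep/ → zebifuegudamgep.
Rule 4 (final a-epenthesis): the form ends in the consonant /p/, so [a] is inserted word-finally. /zebifuegudamgep/ → zebifuegudamgepa.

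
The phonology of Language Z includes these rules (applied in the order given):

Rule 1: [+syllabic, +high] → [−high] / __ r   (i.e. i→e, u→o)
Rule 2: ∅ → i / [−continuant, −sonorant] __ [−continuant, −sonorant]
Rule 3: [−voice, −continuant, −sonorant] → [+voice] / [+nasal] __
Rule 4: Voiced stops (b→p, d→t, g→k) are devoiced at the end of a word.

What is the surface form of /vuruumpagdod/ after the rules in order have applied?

voruumbagidot

Rule 1 (pre-rhotic lowering): /u/ is a high vowel immediately before /r/, so it lowers to [o]. /vuruumpagdod/ → voruumpagdod.
Rule 2 (stop-cluster i-epenthesis): /g/ and /d/ form a stop–stop cluster, so [i] is inserted between them. /voruumpagdod/ → voruumpagidod.
Rule 3 (post-nasal voicing): /p/ is a voiceless stop immediately after the nasal /m/, so it voices to [b]. /voruumpagidod/ → voruumbagidod.
Rule 4 (final devoicing): /d/ is a voiced stop in word-final position, so it devoices to [t]. /voruumbagidod/ → voruumbagidot.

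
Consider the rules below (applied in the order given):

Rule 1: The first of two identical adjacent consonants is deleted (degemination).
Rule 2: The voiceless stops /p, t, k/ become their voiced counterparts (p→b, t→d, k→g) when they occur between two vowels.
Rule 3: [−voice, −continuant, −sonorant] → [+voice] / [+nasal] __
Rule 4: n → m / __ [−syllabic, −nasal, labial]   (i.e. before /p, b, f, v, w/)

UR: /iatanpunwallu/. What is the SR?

iadambumwalu

Rule 1 (degemination): /ll/ is a geminate; the first /l/ deletes. /iatanpunwallu/ → iatanpunwalu.
Rule 2 (intervocalic voicing): /t/ is a voiceless stop between vowels /a/ and /a/, so it voices to [d]. /iatanpunwalu/ → iadanpunwalu.
Rule 3 (post-nasal voicing): /p/ is a voiceless stop immediately after the nasal /n/, so it voices to [b]. /iadanpunwalu/ → iadanbunwalu.
Rule 4 (nasal place assimilation): /n/ precedes the labial consonant /b/, so it assimilates in place to [m]. /n/ precedes the labial consonant /w/, so it assimilates in place to [m]. /iadanbunwalu/ → iadambumwalu.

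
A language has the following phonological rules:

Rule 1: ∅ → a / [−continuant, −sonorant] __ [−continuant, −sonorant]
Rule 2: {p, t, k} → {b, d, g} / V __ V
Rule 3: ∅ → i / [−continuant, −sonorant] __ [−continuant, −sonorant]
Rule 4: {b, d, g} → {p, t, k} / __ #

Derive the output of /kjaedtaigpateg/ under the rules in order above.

kjaedadaigabadek

Rule 1 (stop-cluster a-epenthesis): /d/ and /t/ form a stop–stop cluster, so [a] is inserted between them. /g/ and /p/ form a stop–stop cluster, so [a] is inserted between them. /kjaedtaigpateg/ → kjaedataigapateg.
Rule 2 (intervocalic voicing): /t/ is a voiceless stop between vowels /a/ and /a/, so it voices to [d]. /p/ is a voiceless stop between vowels /a/ and /a/, so it voices to [b]. /t/ is a voiceless stop between vowels /a/ and /e/, so it voices to [d]. /kjaedataigapateg/ → kjaedadaigabadeg.
Rule 3 (stop-cluster i-epenthesis): no segment meets the environment; /kjaedadaigabadeg/ is unchanged.
Rule 4 (final devoicing): /g/ is a voiced stop in word-final position, so it devoices to [k]. /kjaedadaigabadeg/ → kjaedadaigabadek.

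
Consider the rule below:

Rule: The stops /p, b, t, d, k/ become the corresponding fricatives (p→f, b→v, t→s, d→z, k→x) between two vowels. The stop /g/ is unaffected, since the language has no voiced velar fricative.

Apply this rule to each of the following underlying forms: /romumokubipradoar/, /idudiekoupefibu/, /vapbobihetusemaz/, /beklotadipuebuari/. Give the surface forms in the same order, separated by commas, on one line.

/romumokubipradoar/: /k/ is a stop between vowels /o/ and /u/, so it spirantizes to the fricative [x]. /b/ is a stop between vowels /u/ and /i/, so it spirantizes to the fricative [v]. /d/ is a stop between vowels /a/ and /o/, so it spirantizes to the fricative [z]. → [romumoxuviprazoar].
/idudiekoupefibu/: /d/ is a stop between vowels /i/ and /u/, so it spirantizes to the fricative [z]. /d/ is a stop between vowels /u/ and /i/, so it spirantizes to the fricative [z]. /k/ is a stop between vowels /e/ and /o/, so it spirantizes to the fricative [x]. /p/ is a stop between vowels /u/ and /e/, so it spirantizes to the fricative [f]. /b/ is a stop between vowels /i/ and /u/, so it spirantizes to the fricative [v]. → [izuziexoufefivu].
/vapbobihetusemaz/: /b/ is a stop between vowels /o/ and /i/, so it spirantizes to the fricative [v]. /t/ is a stop between vowels /e/ and /u/, so it spirantizes to the fricative [s]. → [vapbovihesusemaz].
/beklotadipuebuari/: /t/ is a stop between vowels /o/ and /a/, so it spirantizes to the fricative [s]. /d/ is a stop between vowels /a/ and /i/, so it spirantizes to the fricative [z]. /p/ is a stop between vowels /i/ and /u/, so it spirantizes to the fricative [f]. /b/ is a stop between vowels /e/ and /u/, so it spirantizes to the fricative [v]. → [beklosazifuevuari].

romumoxuviprazoar, izuziexoufefivu, vapbovihesusemaz, beklosazifuevuari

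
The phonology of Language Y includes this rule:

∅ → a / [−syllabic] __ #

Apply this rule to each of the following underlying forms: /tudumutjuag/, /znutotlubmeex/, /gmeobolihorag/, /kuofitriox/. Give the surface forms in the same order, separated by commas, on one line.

tudumutjuaga, znutotlubmeexa, gmeobolihoraga, kuofitrioxa

/tudumutjuag/: the form ends in the consonant /g/, so [a] is inserted word-finally. → [tudumutjuaga].
/znutotlubmeex/: the form ends in the consonant /x/, so [a] is inserted word-finally. → [znutotlubmeexa].
/gmeobolihorag/: the form ends in the consonant /g/, so [a] is inserted word-finally. → [gmeobolihoraga].
/kuofitriox/: the form ends in the consonant /x/, so [a] is inserted word-finally. → [kuofitrioxa].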